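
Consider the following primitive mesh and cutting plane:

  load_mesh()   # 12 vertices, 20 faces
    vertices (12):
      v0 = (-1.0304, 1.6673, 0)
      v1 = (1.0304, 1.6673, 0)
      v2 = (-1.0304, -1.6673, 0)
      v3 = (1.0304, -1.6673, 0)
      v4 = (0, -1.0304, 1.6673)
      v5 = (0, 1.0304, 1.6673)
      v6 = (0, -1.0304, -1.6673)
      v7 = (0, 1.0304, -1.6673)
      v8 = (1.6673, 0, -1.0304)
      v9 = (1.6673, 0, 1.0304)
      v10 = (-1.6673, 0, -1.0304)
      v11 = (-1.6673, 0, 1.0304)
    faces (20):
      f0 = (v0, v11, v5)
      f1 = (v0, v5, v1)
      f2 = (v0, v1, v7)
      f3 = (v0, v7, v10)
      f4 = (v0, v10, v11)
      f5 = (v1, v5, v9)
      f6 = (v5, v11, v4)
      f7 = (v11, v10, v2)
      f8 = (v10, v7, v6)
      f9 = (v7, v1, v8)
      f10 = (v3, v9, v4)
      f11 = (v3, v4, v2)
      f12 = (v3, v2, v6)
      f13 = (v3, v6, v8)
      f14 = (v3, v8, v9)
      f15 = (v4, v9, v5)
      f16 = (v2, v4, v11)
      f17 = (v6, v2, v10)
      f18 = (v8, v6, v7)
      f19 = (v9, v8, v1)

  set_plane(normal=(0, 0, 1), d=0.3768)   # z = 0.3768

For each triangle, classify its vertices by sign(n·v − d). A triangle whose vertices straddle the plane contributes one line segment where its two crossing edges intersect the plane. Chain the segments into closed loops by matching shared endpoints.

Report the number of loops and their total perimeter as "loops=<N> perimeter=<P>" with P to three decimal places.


Straddling triangles (10 of 20):
  (v0,v11,v5) [-++] → (-1.2633, 1.0576, 0.3768)–(-0.797536, 1.52336, 0.3768)  len=0.6587
  (v0,v5,v1) [-+-] → (-0.797536, 1.52336, 0.3768)–(0.797536, 1.52336, 0.3768)  len=1.5951
  (v0,v10,v11) [--+] → (-1.6673, 0, 0.3768)–(-1.2633, 1.0576, 0.3768)  len=1.1321
  (v1,v5,v9) [-++] → (0.797536, 1.52336, 0.3768)–(1.2633, 1.0576, 0.3768)  len=0.6587
  (v11,v10,v2) [+--] → (-1.6673, 0, 0.3768)–(-1.2633, -1.0576, 0.3768)  len=1.1321
  (v3,v9,v4) [-++] → (1.2633, -1.0576, 0.3768)–(0.797536, -1.52336, 0.3768)  len=0.6587
  (v3,v4,v2) [-+-] → (0.797536, -1.52336, 0.3768)–(-0.797536, -1.52336, 0.3768)  len=1.5951
  (v3,v8,v9) [--+] → (1.6673, 0, 0.3768)–(1.2633, -1.0576, 0.3768)  len=1.1321
  (v2,v4,v11) [-++] → (-0.797536, -1.52336, 0.3768)–(-1.2633, -1.0576, 0.3768)  len=0.6587
  (v9,v8,v1) [+--] → (1.6673, 0, 0.3768)–(1.2633, 1.0576, 0.3768)  len=1.1321

Chained into 1 loop(s):
  loop 1: 10 segments, perimeter = 10.3535
Total perimeter = 10.353

loops=1 perimeter=10.353


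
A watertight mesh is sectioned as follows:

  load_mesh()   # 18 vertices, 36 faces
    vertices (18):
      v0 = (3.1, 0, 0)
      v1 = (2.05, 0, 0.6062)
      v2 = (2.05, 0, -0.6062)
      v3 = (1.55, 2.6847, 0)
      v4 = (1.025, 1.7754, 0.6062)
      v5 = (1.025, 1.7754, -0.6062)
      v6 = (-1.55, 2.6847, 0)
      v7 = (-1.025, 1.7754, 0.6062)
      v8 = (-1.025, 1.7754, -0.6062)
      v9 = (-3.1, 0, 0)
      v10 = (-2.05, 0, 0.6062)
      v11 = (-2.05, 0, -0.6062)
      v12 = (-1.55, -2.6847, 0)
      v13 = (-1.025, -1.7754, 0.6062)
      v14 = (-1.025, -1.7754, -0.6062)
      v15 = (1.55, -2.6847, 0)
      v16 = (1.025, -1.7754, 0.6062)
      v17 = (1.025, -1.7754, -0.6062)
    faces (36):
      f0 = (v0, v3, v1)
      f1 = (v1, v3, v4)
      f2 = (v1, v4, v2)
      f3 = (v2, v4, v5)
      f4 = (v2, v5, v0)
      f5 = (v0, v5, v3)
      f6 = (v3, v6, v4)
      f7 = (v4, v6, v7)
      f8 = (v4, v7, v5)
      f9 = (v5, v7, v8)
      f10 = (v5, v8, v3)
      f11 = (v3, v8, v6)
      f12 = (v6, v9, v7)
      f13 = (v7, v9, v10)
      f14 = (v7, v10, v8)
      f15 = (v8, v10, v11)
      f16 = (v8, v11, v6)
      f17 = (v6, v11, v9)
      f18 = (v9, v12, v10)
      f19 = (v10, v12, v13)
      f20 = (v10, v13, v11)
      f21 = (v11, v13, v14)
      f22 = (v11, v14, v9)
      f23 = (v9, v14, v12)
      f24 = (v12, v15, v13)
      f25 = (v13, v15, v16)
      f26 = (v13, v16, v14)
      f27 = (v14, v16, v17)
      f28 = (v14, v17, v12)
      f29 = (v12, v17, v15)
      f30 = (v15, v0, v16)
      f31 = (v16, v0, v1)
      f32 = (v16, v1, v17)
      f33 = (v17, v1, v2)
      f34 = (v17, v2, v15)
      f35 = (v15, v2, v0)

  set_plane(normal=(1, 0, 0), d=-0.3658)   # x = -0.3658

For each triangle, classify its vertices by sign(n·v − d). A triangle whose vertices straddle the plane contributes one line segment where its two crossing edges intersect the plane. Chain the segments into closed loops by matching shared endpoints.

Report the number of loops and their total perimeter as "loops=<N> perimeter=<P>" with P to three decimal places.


Straddling triangles (12 of 36):
  (v3,v6,v4) [+-+] → (-0.3658, 2.6847, 0)–(-0.3658, 2.26653, 0.278781)  len=0.5026
  (v4,v6,v7) [+--] → (-0.3658, 2.26653, 0.278781)–(-0.3658, 1.7754, 0.6062)  len=0.5903
  (v4,v7,v5) [+-+] → (-0.3658, 1.7754, 0.6062)–(-0.3658, 1.7754, 0.216339)  len=0.3899
  (v5,v7,v8) [+--] → (-0.3658, 1.7754, 0.216339)–(-0.3658, 1.7754, -0.6062)  len=0.8225
  (v5,v8,v3) [+-+] → (-0.3658, 1.7754, -0.6062)–(-0.3658, 2.00818, -0.451013)  len=0.2798
  (v3,v8,v6) [+--] → (-0.3658, 2.00818, -0.451013)–(-0.3658, 2.6847, 0)  len=0.8131
  (v12,v15,v13) [-+-] → (-0.3658, -2.6847, 0)–(-0.3658, -2.00818, 0.451013)  len=0.8131
  (v13,v15,v16) [-++] → (-0.3658, -2.00818, 0.451013)–(-0.3658, -1.7754, 0.6062)  len=0.2798
  (v13,v16,v14) [-+-] → (-0.3658, -1.7754, 0.6062)–(-0.3658, -1.7754, -0.216339)  len=0.8225
  (v14,v16,v17) [-++] → (-0.3658, -1.7754, -0.216339)–(-0.3658, -1.7754, -0.6062)  len=0.3899
  (v14,v17,v12) [-+-] → (-0.3658, -1.7754, -0.6062)–(-0.3658, -2.26653, -0.278781)  len=0.5903
  (v12,v17,v15) [-++] → (-0.3658, -2.26653, -0.278781)–(-0.3658, -2.6847, 0)  len=0.5026

Chained into 2 loop(s):
  loop 1: 6 segments, perimeter = 3.3981
  loop 2: 6 segments, perimeter = 3.3981
Total perimeter = 6.796

loops=2 perimeter=6.796


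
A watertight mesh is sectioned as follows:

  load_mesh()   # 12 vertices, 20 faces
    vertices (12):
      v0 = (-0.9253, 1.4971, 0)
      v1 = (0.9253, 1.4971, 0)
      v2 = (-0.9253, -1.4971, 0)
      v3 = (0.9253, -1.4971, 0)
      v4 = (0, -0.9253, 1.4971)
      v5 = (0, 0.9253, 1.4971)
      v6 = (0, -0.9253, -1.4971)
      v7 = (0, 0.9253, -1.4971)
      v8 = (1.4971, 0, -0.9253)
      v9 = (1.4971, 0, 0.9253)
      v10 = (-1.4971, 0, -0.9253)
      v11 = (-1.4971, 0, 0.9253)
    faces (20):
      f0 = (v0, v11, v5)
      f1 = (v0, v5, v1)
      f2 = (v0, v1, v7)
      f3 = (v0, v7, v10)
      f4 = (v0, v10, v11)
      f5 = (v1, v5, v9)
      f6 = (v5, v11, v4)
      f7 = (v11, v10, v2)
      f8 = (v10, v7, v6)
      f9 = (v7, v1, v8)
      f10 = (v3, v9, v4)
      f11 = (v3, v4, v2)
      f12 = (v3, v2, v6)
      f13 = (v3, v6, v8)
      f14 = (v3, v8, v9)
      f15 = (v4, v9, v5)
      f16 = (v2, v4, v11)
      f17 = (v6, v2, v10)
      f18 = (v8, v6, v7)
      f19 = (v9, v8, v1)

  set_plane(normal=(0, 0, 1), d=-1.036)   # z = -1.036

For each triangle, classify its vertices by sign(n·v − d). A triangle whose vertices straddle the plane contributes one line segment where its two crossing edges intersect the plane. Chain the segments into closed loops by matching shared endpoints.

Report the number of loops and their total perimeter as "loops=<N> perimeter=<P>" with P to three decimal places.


loops=1 perimeter=7.074

Straddling triangles (8 of 20):
  (v0,v1,v7) [++-] → (0.284988, 1.10141, -1.036)–(-0.284988, 1.10141, -1.036)  len=0.5700
  (v0,v7,v10) [+-+] → (-0.284988, 1.10141, -1.036)–(-1.20726, 0.179137, -1.036)  len=1.3043
  (v10,v7,v6) [+--] → (-1.20726, 0.179137, -1.036)–(-1.20726, -0.179137, -1.036)  len=0.3583
  (v7,v1,v8) [-++] → (0.284988, 1.10141, -1.036)–(1.20726, 0.179137, -1.036)  len=1.3043
  (v3,v2,v6) [++-] → (-0.284988, -1.10141, -1.036)–(0.284988, -1.10141, -1.036)  len=0.5700
  (v3,v6,v8) [+-+] → (0.284988, -1.10141, -1.036)–(1.20726, -0.179137, -1.036)  len=1.3043
  (v6,v2,v10) [-++] → (-0.284988, -1.10141, -1.036)–(-1.20726, -0.179137, -1.036)  len=1.3043
  (v8,v6,v7) [+--] → (1.20726, -0.179137, -1.036)–(1.20726, 0.179137, -1.036)  len=0.3583

Chained into 1 loop(s):
  loop 1: 8 segments, perimeter = 7.0737
Total perimeter = 7.074


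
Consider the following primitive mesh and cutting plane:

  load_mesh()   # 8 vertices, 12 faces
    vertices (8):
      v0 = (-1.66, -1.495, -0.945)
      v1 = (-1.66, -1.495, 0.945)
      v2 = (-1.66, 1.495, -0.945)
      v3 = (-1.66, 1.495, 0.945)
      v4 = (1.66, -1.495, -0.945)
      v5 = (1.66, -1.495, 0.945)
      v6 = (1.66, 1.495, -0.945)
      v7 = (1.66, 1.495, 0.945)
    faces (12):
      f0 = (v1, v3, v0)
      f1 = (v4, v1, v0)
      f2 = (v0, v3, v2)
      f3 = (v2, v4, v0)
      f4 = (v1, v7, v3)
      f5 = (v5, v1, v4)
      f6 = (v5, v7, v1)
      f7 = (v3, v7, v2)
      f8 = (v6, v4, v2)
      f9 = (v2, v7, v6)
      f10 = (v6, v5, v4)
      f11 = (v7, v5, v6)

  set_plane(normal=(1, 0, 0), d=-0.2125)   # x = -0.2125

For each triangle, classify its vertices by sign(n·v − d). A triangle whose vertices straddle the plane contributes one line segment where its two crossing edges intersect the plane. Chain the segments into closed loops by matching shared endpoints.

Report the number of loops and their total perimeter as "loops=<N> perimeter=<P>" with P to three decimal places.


loops=1 perimeter=9.760

Straddling triangles (8 of 12):
  (v4,v1,v0) [+--] → (-0.2125, -1.495, 0.120971)–(-0.2125, -1.495, -0.945)  len=1.0660
  (v2,v4,v0) [-+-] → (-0.2125, 0.191378, -0.945)–(-0.2125, -1.495, -0.945)  len=1.6864
  (v1,v7,v3) [-+-] → (-0.2125, -0.191378, 0.945)–(-0.2125, 1.495, 0.945)  len=1.6864
  (v5,v1,v4) [+-+] → (-0.2125, -1.495, 0.945)–(-0.2125, -1.495, 0.120971)  len=0.8240
  (v5,v7,v1) [++-] → (-0.2125, -0.191378, 0.945)–(-0.2125, -1.495, 0.945)  len=1.3036
  (v3,v7,v2) [-+-] → (-0.2125, 1.495, 0.945)–(-0.2125, 1.495, -0.120971)  len=1.0660
  (v6,v4,v2) [++-] → (-0.2125, 0.191378, -0.945)–(-0.2125, 1.495, -0.945)  len=1.3036
  (v2,v7,v6) [-++] → (-0.2125, 1.495, -0.120971)–(-0.2125, 1.495, -0.945)  len=0.8240

Chained into 1 loop(s):
  loop 1: 8 segments, perimeter = 9.7600
Total perimeter = 9.760


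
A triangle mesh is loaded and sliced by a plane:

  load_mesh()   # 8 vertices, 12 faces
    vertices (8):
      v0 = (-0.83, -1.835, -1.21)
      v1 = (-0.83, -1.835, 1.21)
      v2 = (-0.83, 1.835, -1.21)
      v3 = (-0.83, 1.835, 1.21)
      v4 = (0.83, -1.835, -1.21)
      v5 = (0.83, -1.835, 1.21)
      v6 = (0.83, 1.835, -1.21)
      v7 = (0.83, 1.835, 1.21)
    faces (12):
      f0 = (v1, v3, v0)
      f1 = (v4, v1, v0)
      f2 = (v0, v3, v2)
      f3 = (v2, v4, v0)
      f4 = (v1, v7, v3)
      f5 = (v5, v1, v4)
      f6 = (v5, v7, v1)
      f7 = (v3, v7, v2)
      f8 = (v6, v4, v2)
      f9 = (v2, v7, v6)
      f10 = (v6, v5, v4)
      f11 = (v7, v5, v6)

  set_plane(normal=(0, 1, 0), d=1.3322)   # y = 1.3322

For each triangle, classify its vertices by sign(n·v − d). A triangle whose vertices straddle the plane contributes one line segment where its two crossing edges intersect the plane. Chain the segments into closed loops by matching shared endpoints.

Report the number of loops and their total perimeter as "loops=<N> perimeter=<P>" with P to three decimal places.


Straddling triangles (8 of 12):
  (v1,v3,v0) [-+-] → (-0.83, 1.3322, 1.21)–(-0.83, 1.3322, 0.878453)  len=0.3315
  (v0,v3,v2) [-++] → (-0.83, 1.3322, 0.878453)–(-0.83, 1.3322, -1.21)  len=2.0885
  (v2,v4,v0) [+--] → (-0.602575, 1.3322, -1.21)–(-0.83, 1.3322, -1.21)  len=0.2274
  (v1,v7,v3) [-++] → (0.602575, 1.3322, 1.21)–(-0.83, 1.3322, 1.21)  len=1.4326
  (v5,v7,v1) [-+-] → (0.83, 1.3322, 1.21)–(0.602575, 1.3322, 1.21)  len=0.2274
  (v6,v4,v2) [+-+] → (0.83, 1.3322, -1.21)–(-0.602575, 1.3322, -1.21)  len=1.4326
  (v6,v5,v4) [+--] → (0.83, 1.3322, -0.878453)–(0.83, 1.3322, -1.21)  len=0.3315
  (v7,v5,v6) [+-+] → (0.83, 1.3322, 1.21)–(0.83, 1.3322, -0.878453)  len=2.0885

Chained into 1 loop(s):
  loop 1: 8 segments, perimeter = 8.1600
Total perimeter = 8.160

loops=1 perimeter=8.160


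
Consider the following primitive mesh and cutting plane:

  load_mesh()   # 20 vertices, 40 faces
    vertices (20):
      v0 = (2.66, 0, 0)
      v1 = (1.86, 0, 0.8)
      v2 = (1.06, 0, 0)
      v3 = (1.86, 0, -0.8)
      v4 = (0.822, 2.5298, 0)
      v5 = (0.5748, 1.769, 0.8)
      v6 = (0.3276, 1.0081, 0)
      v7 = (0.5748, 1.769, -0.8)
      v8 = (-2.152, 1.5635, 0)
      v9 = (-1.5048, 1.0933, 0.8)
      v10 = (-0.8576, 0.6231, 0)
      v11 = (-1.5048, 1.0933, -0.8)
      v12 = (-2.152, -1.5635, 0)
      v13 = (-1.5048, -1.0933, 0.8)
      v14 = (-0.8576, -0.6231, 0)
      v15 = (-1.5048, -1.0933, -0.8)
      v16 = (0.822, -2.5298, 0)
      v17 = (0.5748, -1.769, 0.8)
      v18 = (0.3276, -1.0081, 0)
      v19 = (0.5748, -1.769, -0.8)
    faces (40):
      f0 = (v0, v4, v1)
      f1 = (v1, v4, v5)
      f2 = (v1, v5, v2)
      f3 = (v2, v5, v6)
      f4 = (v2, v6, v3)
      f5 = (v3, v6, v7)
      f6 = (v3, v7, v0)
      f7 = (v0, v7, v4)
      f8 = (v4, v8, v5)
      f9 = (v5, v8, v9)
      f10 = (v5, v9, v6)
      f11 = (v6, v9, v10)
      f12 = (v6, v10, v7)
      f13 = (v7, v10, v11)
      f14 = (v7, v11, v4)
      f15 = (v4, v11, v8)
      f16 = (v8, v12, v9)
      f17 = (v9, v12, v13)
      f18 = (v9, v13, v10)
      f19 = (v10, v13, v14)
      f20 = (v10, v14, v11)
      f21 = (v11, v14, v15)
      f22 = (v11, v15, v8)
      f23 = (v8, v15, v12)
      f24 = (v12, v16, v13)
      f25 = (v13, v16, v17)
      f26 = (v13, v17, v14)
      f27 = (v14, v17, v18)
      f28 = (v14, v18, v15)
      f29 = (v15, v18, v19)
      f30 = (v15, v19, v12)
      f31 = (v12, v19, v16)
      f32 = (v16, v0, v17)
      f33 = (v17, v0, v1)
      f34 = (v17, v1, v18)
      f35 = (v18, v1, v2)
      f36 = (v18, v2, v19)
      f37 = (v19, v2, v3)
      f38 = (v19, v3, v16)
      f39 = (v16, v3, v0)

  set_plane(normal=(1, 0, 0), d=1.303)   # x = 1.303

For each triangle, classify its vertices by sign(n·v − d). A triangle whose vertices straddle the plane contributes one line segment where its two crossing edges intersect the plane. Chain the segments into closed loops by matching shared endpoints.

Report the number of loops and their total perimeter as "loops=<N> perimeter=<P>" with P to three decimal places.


Straddling triangles (14 of 40):
  (v0,v4,v1) [+-+] → (1.303, 1.86776, 0)–(1.303, 1.35751, 0.370713)  len=0.6307
  (v1,v4,v5) [+--] → (1.303, 1.35751, 0.370713)–(1.303, 0.766677, 0.8)  len=0.7303
  (v1,v5,v2) [+--] → (1.303, 0.766677, 0.8)–(1.303, 0, 0.243)  len=0.9477
  (v2,v6,v3) [--+] → (1.303, 0.366426, -0.509214)–(1.303, 0, -0.243)  len=0.4529
  (v3,v6,v7) [+--] → (1.303, 0.366426, -0.509214)–(1.303, 0.766677, -0.8)  len=0.4947
  (v3,v7,v0) [+-+] → (1.303, 0.766677, -0.8)–(1.303, 1.15122, -0.520622)  len=0.4753
  (v0,v7,v4) [+--] → (1.303, 1.15122, -0.520622)–(1.303, 1.86776, 0)  len=0.8857
  (v16,v0,v17) [-+-] → (1.303, -1.86776, 0)–(1.303, -1.15122, 0.520622)  len=0.8857
  (v17,v0,v1) [-++] → (1.303, -1.15122, 0.520622)–(1.303, -0.766677, 0.8)  len=0.4753
  (v17,v1,v18) [-+-] → (1.303, -0.766677, 0.8)–(1.303, -0.366426, 0.509214)  len=0.4947
  (v18,v1,v2) [-+-] → (1.303, -0.366426, 0.509214)–(1.303, 0, 0.243)  len=0.4529
  (v19,v2,v3) [--+] → (1.303, 0, -0.243)–(1.303, -0.766677, -0.8)  len=0.9477
  (v19,v3,v16) [-+-] → (1.303, -0.766677, -0.8)–(1.303, -1.35751, -0.370713)  len=0.7303
  (v16,v3,v0) [-++] → (1.303, -1.35751, -0.370713)–(1.303, -1.86776, 0)  len=0.6307

Chained into 1 loop(s):
  loop 1: 14 segments, perimeter = 9.2347
Total perimeter = 9.235

loops=1 perimeter=9.235


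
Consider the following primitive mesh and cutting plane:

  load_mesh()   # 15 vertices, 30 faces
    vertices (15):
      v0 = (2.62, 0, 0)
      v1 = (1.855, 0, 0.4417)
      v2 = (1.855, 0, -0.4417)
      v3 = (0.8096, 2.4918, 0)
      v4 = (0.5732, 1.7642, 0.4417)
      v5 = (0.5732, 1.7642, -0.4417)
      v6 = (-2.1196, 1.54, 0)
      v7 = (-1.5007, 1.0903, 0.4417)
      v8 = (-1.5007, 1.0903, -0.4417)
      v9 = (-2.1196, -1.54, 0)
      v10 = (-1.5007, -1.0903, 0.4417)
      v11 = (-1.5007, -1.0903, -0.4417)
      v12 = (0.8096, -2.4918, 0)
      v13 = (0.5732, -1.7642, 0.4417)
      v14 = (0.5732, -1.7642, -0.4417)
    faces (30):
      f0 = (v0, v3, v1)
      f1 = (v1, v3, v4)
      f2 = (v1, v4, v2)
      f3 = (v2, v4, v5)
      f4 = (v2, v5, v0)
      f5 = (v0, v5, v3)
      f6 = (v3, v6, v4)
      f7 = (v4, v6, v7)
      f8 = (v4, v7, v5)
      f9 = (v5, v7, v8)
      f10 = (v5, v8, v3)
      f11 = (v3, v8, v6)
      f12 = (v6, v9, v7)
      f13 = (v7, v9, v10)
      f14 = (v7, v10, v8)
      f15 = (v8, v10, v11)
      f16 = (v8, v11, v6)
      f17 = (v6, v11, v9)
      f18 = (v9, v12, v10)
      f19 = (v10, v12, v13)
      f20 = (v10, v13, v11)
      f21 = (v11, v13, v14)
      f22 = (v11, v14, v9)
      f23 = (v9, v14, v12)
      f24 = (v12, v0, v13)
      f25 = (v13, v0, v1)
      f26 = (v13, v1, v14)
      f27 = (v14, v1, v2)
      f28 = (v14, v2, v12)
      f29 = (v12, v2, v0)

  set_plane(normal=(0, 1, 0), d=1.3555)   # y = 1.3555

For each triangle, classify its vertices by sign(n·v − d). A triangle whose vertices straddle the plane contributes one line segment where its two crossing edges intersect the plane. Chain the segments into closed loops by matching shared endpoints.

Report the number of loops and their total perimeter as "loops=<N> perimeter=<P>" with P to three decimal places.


loops=2 perimeter=6.576

Straddling triangles (14 of 30):
  (v0,v3,v1) [-+-] → (1.63517, 1.3555, 0)–(1.28632, 1.3555, 0.201422)  len=0.4028
  (v1,v3,v4) [-++] → (1.28632, 1.3555, 0.201422)–(0.870146, 1.3555, 0.4417)  len=0.4806
  (v1,v4,v2) [-+-] → (0.870146, 1.3555, 0.4417)–(0.870146, 1.3555, 0.237049)  len=0.2047
  (v2,v4,v5) [-++] → (0.870146, 1.3555, 0.237049)–(0.870146, 1.3555, -0.4417)  len=0.6787
  (v2,v5,v0) [-+-] → (0.870146, 1.3555, -0.4417)–(1.04737, 1.3555, -0.339374)  len=0.2046
  (v0,v5,v3) [-++] → (1.04737, 1.3555, -0.339374)–(1.63517, 1.3555, 0)  len=0.6787
  (v4,v6,v7) [++-] → (-1.86568, 1.3555, 0.181218)–(-0.684558, 1.3555, 0.4417)  len=1.2095
  (v4,v7,v5) [+-+] → (-0.684558, 1.3555, 0.4417)–(-0.684558, 1.3555, 0.0940554)  len=0.3476
  (v5,v7,v8) [+--] → (-0.684558, 1.3555, 0.0940554)–(-0.684558, 1.3555, -0.4417)  len=0.5358
  (v5,v8,v3) [+-+] → (-0.684558, 1.3555, -0.4417)–(-1.06353, 1.3555, -0.358119)  len=0.3881
  (v3,v8,v6) [+-+] → (-1.06353, 1.3555, -0.358119)–(-1.86568, 1.3555, -0.181218)  len=0.8214
  (v6,v9,v7) [+--] → (-2.1196, 1.3555, 0)–(-1.86568, 1.3555, 0.181218)  len=0.3120
  (v8,v11,v6) [--+] → (-2.07619, 1.3555, -0.0309826)–(-1.86568, 1.3555, -0.181218)  len=0.2586
  (v6,v11,v9) [+--] → (-2.07619, 1.3555, -0.0309826)–(-2.1196, 1.3555, 0)  len=0.0533

Chained into 2 loop(s):
  loop 1: 6 segments, perimeter = 2.6502
  loop 2: 8 segments, perimeter = 3.9263
Total perimeter = 6.576


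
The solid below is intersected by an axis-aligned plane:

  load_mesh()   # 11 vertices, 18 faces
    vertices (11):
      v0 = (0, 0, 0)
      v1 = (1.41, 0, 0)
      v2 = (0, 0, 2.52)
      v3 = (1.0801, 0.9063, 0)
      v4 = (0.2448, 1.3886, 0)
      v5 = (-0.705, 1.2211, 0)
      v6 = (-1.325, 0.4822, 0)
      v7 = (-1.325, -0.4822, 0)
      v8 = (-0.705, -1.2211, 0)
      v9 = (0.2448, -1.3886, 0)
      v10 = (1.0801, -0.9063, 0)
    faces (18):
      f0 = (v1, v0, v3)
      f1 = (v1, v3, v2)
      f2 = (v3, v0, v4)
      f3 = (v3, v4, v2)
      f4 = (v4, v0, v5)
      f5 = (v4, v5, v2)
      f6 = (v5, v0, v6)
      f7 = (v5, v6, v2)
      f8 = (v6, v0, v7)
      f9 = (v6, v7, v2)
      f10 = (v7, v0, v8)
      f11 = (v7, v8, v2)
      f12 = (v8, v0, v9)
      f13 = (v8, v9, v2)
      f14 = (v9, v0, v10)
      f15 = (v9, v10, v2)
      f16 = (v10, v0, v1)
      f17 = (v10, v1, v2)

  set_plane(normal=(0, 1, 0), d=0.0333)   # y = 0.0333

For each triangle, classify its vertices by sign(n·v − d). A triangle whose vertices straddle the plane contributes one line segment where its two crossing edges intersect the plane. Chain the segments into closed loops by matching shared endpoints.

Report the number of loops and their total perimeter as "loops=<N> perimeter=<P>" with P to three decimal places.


loops=1 perimeter=8.356

Straddling triangles (10 of 18):
  (v1,v0,v3) [--+] → (0.0396859, 0.0333, 0)–(1.39788, 0.0333, 0)  len=1.3582
  (v1,v3,v2) [-+-] → (1.39788, 0.0333, 0)–(0.0396859, 0.0333, 2.42741)  len=2.7815
  (v3,v0,v4) [+-+] → (0.0396859, 0.0333, 0)–(0.00587055, 0.0333, 0)  len=0.0338
  (v3,v4,v2) [++-] → (0.00587055, 0.0333, 2.45957)–(0.0396859, 0.0333, 2.42741)  len=0.0467
  (v4,v0,v5) [+-+] → (0.00587055, 0.0333, 0)–(-0.0192257, 0.0333, 0)  len=0.0251
  (v4,v5,v2) [++-] → (-0.0192257, 0.0333, 2.45128)–(0.00587055, 0.0333, 2.45957)  len=0.0264
  (v5,v0,v6) [+-+] → (-0.0192257, 0.0333, 0)–(-0.0915025, 0.0333, 0)  len=0.0723
  (v5,v6,v2) [++-] → (-0.0915025, 0.0333, 2.34597)–(-0.0192257, 0.0333, 2.45128)  len=0.1277
  (v6,v0,v7) [+--] → (-0.0915025, 0.0333, 0)–(-1.325, 0.0333, 0)  len=1.2335
  (v6,v7,v2) [+--] → (-1.325, 0.0333, 0)–(-0.0915025, 0.0333, 2.34597)  len=2.6505

Chained into 1 loop(s):
  loop 1: 10 segments, perimeter = 8.3557
Total perimeter = 8.356


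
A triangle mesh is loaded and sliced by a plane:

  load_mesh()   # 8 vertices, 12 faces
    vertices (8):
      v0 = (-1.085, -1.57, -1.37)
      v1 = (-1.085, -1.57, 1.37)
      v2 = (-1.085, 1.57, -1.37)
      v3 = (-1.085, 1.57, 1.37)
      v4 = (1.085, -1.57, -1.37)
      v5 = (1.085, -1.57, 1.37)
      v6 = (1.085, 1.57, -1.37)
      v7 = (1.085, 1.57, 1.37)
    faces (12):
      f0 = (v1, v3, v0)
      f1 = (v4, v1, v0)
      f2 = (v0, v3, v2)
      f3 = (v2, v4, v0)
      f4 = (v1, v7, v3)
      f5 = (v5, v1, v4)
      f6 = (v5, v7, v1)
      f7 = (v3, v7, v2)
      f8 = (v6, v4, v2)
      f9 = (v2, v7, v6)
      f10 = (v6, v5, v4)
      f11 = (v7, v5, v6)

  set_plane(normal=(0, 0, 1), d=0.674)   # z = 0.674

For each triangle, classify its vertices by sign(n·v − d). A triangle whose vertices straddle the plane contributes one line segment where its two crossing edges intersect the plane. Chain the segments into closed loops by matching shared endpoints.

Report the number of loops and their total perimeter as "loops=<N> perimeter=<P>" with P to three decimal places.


loops=1 perimeter=10.620

Straddling triangles (8 of 12):
  (v1,v3,v0) [++-] → (-1.085, 0.772394, 0.674)–(-1.085, -1.57, 0.674)  len=2.3424
  (v4,v1,v0) [-+-] → (-0.533788, -1.57, 0.674)–(-1.085, -1.57, 0.674)  len=0.5512
  (v0,v3,v2) [-+-] → (-1.085, 0.772394, 0.674)–(-1.085, 1.57, 0.674)  len=0.7976
  (v5,v1,v4) [++-] → (-0.533788, -1.57, 0.674)–(1.085, -1.57, 0.674)  len=1.6188
  (v3,v7,v2) [++-] → (0.533788, 1.57, 0.674)–(-1.085, 1.57, 0.674)  len=1.6188
  (v2,v7,v6) [-+-] → (0.533788, 1.57, 0.674)–(1.085, 1.57, 0.674)  len=0.5512
  (v6,v5,v4) [-+-] → (1.085, -0.772394, 0.674)–(1.085, -1.57, 0.674)  len=0.7976
  (v7,v5,v6) [++-] → (1.085, -0.772394, 0.674)–(1.085, 1.57, 0.674)  len=2.3424

Chained into 1 loop(s):
  loop 1: 8 segments, perimeter = 10.6200
Total perimeter = 10.620


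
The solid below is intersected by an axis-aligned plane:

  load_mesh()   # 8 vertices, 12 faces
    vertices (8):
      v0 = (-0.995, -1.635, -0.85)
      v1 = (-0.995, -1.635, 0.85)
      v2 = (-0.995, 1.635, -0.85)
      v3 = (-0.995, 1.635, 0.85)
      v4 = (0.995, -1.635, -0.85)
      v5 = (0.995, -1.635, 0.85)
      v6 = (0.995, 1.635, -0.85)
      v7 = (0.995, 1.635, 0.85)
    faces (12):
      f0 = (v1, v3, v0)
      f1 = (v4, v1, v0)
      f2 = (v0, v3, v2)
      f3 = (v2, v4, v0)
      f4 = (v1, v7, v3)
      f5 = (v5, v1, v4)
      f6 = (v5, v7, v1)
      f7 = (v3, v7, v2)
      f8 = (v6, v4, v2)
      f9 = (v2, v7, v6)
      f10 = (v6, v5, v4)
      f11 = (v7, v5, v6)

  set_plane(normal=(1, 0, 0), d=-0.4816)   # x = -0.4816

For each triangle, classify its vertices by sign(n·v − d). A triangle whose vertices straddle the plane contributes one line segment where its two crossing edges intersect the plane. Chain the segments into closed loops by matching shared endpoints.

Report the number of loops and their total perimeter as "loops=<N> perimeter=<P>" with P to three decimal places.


Straddling triangles (8 of 12):
  (v4,v1,v0) [+--] → (-0.4816, -1.635, 0.411417)–(-0.4816, -1.635, -0.85)  len=1.2614
  (v2,v4,v0) [-+-] → (-0.4816, 0.791373, -0.85)–(-0.4816, -1.635, -0.85)  len=2.4264
  (v1,v7,v3) [-+-] → (-0.4816, -0.791373, 0.85)–(-0.4816, 1.635, 0.85)  len=2.4264
  (v5,v1,v4) [+-+] → (-0.4816, -1.635, 0.85)–(-0.4816, -1.635, 0.411417)  len=0.4386
  (v5,v7,v1) [++-] → (-0.4816, -0.791373, 0.85)–(-0.4816, -1.635, 0.85)  len=0.8436
  (v3,v7,v2) [-+-] → (-0.4816, 1.635, 0.85)–(-0.4816, 1.635, -0.411417)  len=1.2614
  (v6,v4,v2) [++-] → (-0.4816, 0.791373, -0.85)–(-0.4816, 1.635, -0.85)  len=0.8436
  (v2,v7,v6) [-++] → (-0.4816, 1.635, -0.411417)–(-0.4816, 1.635, -0.85)  len=0.4386

Chained into 1 loop(s):
  loop 1: 8 segments, perimeter = 9.9400
Total perimeter = 9.940

loops=1 perimeter=9.940


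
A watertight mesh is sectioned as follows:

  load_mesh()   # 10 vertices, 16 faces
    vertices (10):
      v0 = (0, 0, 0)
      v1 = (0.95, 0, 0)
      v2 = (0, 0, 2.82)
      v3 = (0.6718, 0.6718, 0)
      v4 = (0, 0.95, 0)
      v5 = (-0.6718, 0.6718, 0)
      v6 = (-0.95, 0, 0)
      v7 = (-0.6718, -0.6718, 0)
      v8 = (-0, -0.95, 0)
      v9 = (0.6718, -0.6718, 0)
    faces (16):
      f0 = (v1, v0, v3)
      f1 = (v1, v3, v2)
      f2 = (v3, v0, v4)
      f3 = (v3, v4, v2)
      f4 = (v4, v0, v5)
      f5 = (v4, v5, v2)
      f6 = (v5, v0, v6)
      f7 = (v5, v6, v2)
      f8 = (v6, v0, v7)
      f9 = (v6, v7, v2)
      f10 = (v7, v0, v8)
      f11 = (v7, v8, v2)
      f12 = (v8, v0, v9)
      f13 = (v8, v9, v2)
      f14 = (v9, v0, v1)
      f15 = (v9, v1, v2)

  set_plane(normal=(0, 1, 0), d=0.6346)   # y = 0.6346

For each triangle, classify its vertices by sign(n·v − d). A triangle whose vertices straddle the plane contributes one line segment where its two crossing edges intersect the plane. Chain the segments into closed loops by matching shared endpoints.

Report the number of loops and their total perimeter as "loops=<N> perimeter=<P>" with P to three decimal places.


loops=1 perimeter=3.715

Straddling triangles (8 of 16):
  (v1,v0,v3) [--+] → (0.6346, 0.6346, 0)–(0.687205, 0.6346, 0)  len=0.0526
  (v1,v3,v2) [-+-] → (0.687205, 0.6346, 0)–(0.6346, 0.6346, 0.156154)  len=0.1648
  (v3,v0,v4) [+-+] → (0.6346, 0.6346, 0)–(0, 0.6346, 0)  len=0.6346
  (v3,v4,v2) [++-] → (0, 0.6346, 0.93624)–(0.6346, 0.6346, 0.156154)  len=1.0056
  (v4,v0,v5) [+-+] → (0, 0.6346, 0)–(-0.6346, 0.6346, 0)  len=0.6346
  (v4,v5,v2) [++-] → (-0.6346, 0.6346, 0.156154)–(0, 0.6346, 0.93624)  len=1.0056
  (v5,v0,v6) [+--] → (-0.6346, 0.6346, 0)–(-0.687205, 0.6346, 0)  len=0.0526
  (v5,v6,v2) [+--] → (-0.687205, 0.6346, 0)–(-0.6346, 0.6346, 0.156154)  len=0.1648

Chained into 1 loop(s):
  loop 1: 8 segments, perimeter = 3.7152
Total perimeter = 3.715


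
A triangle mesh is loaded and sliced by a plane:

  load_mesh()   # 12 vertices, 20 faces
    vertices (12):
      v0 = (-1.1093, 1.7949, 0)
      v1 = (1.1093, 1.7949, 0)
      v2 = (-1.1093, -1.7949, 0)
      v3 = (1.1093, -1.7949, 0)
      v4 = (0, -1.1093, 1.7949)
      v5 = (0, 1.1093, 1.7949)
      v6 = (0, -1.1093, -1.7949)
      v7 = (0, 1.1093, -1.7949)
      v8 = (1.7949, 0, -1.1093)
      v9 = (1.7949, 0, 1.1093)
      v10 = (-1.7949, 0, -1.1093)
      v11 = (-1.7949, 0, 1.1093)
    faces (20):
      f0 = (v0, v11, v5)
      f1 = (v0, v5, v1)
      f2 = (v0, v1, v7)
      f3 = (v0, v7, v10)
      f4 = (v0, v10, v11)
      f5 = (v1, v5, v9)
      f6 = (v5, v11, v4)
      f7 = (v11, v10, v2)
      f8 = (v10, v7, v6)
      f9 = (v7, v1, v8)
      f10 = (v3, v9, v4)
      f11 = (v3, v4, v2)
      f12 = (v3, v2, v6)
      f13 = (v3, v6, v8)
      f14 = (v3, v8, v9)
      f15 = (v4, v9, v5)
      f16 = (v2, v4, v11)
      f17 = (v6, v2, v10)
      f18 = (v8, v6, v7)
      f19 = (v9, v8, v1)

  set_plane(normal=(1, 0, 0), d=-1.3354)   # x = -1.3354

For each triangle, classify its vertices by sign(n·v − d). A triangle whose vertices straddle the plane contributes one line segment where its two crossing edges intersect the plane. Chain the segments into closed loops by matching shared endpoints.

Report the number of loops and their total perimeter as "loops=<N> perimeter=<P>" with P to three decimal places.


Straddling triangles (8 of 20):
  (v0,v11,v5) [+-+] → (-1.3354, 1.20297, 0.36583)–(-1.3354, 0.283984, 1.28482)  len=1.2996
  (v0,v7,v10) [++-] → (-1.3354, 0.283984, -1.28482)–(-1.3354, 1.20297, -0.36583)  len=1.2996
  (v0,v10,v11) [+--] → (-1.3354, 1.20297, -0.36583)–(-1.3354, 1.20297, 0.36583)  len=0.7317
  (v5,v11,v4) [+-+] → (-1.3354, 0.283984, 1.28482)–(-1.3354, -0.283984, 1.28482)  len=0.5680
  (v11,v10,v2) [--+] → (-1.3354, -1.20297, -0.36583)–(-1.3354, -1.20297, 0.36583)  len=0.7317
  (v10,v7,v6) [-++] → (-1.3354, 0.283984, -1.28482)–(-1.3354, -0.283984, -1.28482)  len=0.5680
  (v2,v4,v11) [++-] → (-1.3354, -0.283984, 1.28482)–(-1.3354, -1.20297, 0.36583)  len=1.2996
  (v6,v2,v10) [++-] → (-1.3354, -1.20297, -0.36583)–(-1.3354, -0.283984, -1.28482)  len=1.2996

Chained into 1 loop(s):
  loop 1: 8 segments, perimeter = 7.7978
Total perimeter = 7.798

loops=1 perimeter=7.798


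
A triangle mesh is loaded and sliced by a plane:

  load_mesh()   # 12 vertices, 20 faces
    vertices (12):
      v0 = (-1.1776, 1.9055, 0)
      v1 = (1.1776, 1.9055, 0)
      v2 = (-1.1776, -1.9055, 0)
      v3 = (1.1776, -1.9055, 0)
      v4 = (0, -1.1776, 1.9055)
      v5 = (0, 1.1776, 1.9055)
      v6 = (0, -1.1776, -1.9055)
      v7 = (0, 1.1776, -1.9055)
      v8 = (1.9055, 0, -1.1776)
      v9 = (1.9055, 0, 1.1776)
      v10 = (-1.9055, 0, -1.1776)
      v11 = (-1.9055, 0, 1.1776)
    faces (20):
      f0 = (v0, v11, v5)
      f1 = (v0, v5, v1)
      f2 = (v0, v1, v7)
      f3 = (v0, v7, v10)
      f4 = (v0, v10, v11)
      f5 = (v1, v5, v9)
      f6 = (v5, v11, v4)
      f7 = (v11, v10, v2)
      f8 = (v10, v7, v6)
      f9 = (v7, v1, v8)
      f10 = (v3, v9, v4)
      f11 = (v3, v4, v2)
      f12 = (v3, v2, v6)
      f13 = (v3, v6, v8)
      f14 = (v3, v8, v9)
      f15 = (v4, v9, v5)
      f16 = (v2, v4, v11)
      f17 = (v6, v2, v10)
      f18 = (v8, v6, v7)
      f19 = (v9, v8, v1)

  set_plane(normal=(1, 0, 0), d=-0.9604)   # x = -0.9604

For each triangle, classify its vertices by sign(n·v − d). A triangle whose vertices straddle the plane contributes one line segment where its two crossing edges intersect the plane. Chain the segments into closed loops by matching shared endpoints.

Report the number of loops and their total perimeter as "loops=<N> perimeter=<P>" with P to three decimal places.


Straddling triangles (10 of 20):
  (v0,v11,v5) [--+] → (-0.9604, 0.584072, 1.53863)–(-0.9604, 1.77124, 0.351456)  len=1.6789
  (v0,v5,v1) [-++] → (-0.9604, 1.77124, 0.351456)–(-0.9604, 1.9055, 0)  len=0.3762
  (v0,v1,v7) [-++] → (-0.9604, 1.9055, 0)–(-0.9604, 1.77124, -0.351456)  len=0.3762
  (v0,v7,v10) [-+-] → (-0.9604, 1.77124, -0.351456)–(-0.9604, 0.584072, -1.53863)  len=1.6789
  (v5,v11,v4) [+-+] → (-0.9604, 0.584072, 1.53863)–(-0.9604, -0.584072, 1.53863)  len=1.1681
  (v10,v7,v6) [-++] → (-0.9604, 0.584072, -1.53863)–(-0.9604, -0.584072, -1.53863)  len=1.1681
  (v3,v4,v2) [++-] → (-0.9604, -1.77124, 0.351456)–(-0.9604, -1.9055, 0)  len=0.3762
  (v3,v2,v6) [+-+] → (-0.9604, -1.9055, 0)–(-0.9604, -1.77124, -0.351456)  len=0.3762
  (v2,v4,v11) [-+-] → (-0.9604, -1.77124, 0.351456)–(-0.9604, -0.584072, 1.53863)  len=1.6789
  (v6,v2,v10) [+--] → (-0.9604, -1.77124, -0.351456)–(-0.9604, -0.584072, -1.53863)  len=1.6789

Chained into 1 loop(s):
  loop 1: 10 segments, perimeter = 10.5569
Total perimeter = 10.557

loops=1 perimeter=10.557


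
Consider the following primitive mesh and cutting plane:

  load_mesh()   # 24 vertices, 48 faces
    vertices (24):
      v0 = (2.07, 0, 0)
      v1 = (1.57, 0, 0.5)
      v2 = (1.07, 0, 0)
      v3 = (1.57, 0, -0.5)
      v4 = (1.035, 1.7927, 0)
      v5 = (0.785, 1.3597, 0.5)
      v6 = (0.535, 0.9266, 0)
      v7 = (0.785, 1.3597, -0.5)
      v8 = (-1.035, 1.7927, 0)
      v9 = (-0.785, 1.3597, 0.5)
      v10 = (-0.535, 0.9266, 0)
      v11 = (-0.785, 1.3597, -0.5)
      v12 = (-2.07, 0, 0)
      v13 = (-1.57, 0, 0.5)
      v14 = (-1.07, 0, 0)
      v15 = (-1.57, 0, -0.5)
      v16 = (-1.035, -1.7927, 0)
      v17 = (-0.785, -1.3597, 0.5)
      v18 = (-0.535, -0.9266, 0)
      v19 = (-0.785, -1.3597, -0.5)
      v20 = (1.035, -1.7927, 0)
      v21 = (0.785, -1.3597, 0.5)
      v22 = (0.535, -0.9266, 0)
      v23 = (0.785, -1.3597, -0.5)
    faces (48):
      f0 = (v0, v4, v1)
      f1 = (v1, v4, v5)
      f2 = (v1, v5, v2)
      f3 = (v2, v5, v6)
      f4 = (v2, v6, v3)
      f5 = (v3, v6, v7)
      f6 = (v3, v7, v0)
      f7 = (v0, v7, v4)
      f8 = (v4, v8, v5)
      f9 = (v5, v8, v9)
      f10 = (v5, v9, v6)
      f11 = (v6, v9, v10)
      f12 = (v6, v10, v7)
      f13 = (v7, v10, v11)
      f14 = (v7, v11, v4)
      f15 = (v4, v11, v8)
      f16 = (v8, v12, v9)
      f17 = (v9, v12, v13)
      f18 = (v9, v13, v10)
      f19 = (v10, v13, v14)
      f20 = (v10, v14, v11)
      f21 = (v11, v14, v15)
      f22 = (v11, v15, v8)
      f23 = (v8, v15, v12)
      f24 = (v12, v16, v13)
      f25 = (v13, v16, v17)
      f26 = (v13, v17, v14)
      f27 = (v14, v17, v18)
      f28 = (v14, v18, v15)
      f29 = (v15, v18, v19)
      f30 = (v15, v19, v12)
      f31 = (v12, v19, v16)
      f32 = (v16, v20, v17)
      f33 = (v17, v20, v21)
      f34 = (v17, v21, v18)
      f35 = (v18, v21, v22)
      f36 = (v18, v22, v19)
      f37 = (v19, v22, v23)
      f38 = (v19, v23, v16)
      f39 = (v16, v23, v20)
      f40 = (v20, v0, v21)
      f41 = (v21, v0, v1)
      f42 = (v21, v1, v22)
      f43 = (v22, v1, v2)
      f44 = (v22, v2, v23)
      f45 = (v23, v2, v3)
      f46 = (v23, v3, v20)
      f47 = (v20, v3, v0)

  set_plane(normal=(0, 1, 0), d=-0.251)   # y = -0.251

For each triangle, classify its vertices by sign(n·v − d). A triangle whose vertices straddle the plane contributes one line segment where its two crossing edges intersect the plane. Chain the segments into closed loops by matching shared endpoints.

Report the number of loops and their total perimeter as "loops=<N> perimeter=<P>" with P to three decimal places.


loops=2 perimeter=5.657

Straddling triangles (16 of 48):
  (v12,v16,v13) [+-+] → (-1.92509, -0.251, 0)–(-1.49509, -0.251, 0.429994)  len=0.6081
  (v13,v16,v17) [+--] → (-1.49509, -0.251, 0.429994)–(-1.42509, -0.251, 0.5)  len=0.0990
  (v13,v17,v14) [+-+] → (-1.42509, -0.251, 0.5)–(-1.01739, -0.251, 0.0922998)  len=0.5766
  (v14,v17,v18) [+--] → (-1.01739, -0.251, 0.0922998)–(-0.925078, -0.251, 0)  len=0.1305
  (v14,v18,v15) [+-+] → (-0.925078, -0.251, 0)–(-1.28964, -0.251, -0.364559)  len=0.5156
  (v15,v18,v19) [+--] → (-1.28964, -0.251, -0.364559)–(-1.42509, -0.251, -0.5)  len=0.1916
  (v15,v19,v12) [+-+] → (-1.42509, -0.251, -0.5)–(-1.83279, -0.251, -0.0922998)  len=0.5766
  (v12,v19,v16) [+--] → (-1.83279, -0.251, -0.0922998)–(-1.92509, -0.251, 0)  len=0.1305
  (v20,v0,v21) [-+-] → (1.92509, -0.251, 0)–(1.83279, -0.251, 0.0922998)  len=0.1305
  (v21,v0,v1) [-++] → (1.83279, -0.251, 0.0922998)–(1.42509, -0.251, 0.5)  len=0.5766
  (v21,v1,v22) [-+-] → (1.42509, -0.251, 0.5)–(1.28964, -0.251, 0.364559)  len=0.1916
  (v22,v1,v2) [-++] → (1.28964, -0.251, 0.364559)–(0.925078, -0.251, 0)  len=0.5156
  (v22,v2,v23) [-+-] → (0.925078, -0.251, 0)–(1.01739, -0.251, -0.0922998)  len=0.1305
  (v23,v2,v3) [-++] → (1.01739, -0.251, -0.0922998)–(1.42509, -0.251, -0.5)  len=0.5766
  (v23,v3,v20) [-+-] → (1.42509, -0.251, -0.5)–(1.49509, -0.251, -0.429994)  len=0.0990
  (v20,v3,v0) [-++] → (1.49509, -0.251, -0.429994)–(1.92509, -0.251, 0)  len=0.6081

Chained into 2 loop(s):
  loop 1: 8 segments, perimeter = 2.8284
  loop 2: 8 segments, perimeter = 2.8284
Total perimeter = 5.657


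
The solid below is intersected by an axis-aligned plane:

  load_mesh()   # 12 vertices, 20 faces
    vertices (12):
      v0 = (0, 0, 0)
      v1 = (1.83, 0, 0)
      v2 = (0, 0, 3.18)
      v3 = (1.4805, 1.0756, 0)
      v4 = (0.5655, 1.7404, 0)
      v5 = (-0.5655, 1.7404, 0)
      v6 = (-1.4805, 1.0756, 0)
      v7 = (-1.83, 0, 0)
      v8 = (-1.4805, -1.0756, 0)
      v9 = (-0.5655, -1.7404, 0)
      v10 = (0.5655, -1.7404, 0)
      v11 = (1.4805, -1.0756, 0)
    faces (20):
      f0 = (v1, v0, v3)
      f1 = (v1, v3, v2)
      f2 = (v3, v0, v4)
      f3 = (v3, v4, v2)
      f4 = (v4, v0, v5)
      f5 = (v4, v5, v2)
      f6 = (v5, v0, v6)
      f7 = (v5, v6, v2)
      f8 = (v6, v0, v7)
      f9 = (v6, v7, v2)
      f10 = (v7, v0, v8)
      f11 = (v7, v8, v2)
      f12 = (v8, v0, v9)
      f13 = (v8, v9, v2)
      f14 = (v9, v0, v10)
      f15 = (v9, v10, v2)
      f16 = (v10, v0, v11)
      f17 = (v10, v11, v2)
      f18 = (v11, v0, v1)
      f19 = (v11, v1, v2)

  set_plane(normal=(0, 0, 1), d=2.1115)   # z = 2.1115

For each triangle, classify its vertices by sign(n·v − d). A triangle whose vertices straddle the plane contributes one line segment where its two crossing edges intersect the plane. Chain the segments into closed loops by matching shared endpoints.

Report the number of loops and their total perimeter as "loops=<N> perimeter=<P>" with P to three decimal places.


Straddling triangles (10 of 20):
  (v1,v3,v2) [--+] → (0.497457, 0.361408, 2.1115)–(0.614892, 0, 2.1115)  len=0.3800
  (v3,v4,v2) [--+] → (0.190012, 0.584785, 2.1115)–(0.497457, 0.361408, 2.1115)  len=0.3800
  (v4,v5,v2) [--+] → (-0.190012, 0.584785, 2.1115)–(0.190012, 0.584785, 2.1115)  len=0.3800
  (v5,v6,v2) [--+] → (-0.497457, 0.361408, 2.1115)–(-0.190012, 0.584785, 2.1115)  len=0.3800
  (v6,v7,v2) [--+] → (-0.614892, 0, 2.1115)–(-0.497457, 0.361408, 2.1115)  len=0.3800
  (v7,v8,v2) [--+] → (-0.497457, -0.361408, 2.1115)–(-0.614892, 0, 2.1115)  len=0.3800
  (v8,v9,v2) [--+] → (-0.190012, -0.584785, 2.1115)–(-0.497457, -0.361408, 2.1115)  len=0.3800
  (v9,v10,v2) [--+] → (0.190012, -0.584785, 2.1115)–(-0.190012, -0.584785, 2.1115)  len=0.3800
  (v10,v11,v2) [--+] → (0.497457, -0.361408, 2.1115)–(0.190012, -0.584785, 2.1115)  len=0.3800
  (v11,v1,v2) [--+] → (0.614892, 0, 2.1115)–(0.497457, -0.361408, 2.1115)  len=0.3800

Chained into 1 loop(s):
  loop 1: 10 segments, perimeter = 3.8002
Total perimeter = 3.800

loops=1 perimeter=3.800


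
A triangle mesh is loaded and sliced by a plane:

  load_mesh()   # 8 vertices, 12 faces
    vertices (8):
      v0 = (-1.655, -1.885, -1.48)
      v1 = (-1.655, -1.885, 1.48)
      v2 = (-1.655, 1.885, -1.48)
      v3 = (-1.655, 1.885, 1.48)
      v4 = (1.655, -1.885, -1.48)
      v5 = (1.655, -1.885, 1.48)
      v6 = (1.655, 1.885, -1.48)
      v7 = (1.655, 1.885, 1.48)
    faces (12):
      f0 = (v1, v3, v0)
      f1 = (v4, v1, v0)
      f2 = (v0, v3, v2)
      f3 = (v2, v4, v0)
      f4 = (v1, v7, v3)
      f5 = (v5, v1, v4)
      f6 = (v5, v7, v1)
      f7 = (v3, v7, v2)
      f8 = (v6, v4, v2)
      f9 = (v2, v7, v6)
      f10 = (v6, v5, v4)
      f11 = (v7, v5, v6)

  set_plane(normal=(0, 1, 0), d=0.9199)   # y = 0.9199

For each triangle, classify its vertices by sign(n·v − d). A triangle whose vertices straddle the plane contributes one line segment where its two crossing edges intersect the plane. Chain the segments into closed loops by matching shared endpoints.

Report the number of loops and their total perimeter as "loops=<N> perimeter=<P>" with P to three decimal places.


loops=1 perimeter=12.540

Straddling triangles (8 of 12):
  (v1,v3,v0) [-+-] → (-1.655, 0.9199, 1.48)–(-1.655, 0.9199, 0.722256)  len=0.7577
  (v0,v3,v2) [-++] → (-1.655, 0.9199, 0.722256)–(-1.655, 0.9199, -1.48)  len=2.2023
  (v2,v4,v0) [+--] → (-0.807658, 0.9199, -1.48)–(-1.655, 0.9199, -1.48)  len=0.8473
  (v1,v7,v3) [-++] → (0.807658, 0.9199, 1.48)–(-1.655, 0.9199, 1.48)  len=2.4627
  (v5,v7,v1) [-+-] → (1.655, 0.9199, 1.48)–(0.807658, 0.9199, 1.48)  len=0.8473
  (v6,v4,v2) [+-+] → (1.655, 0.9199, -1.48)–(-0.807658, 0.9199, -1.48)  len=2.4627
  (v6,v5,v4) [+--] → (1.655, 0.9199, -0.722256)–(1.655, 0.9199, -1.48)  len=0.7577
  (v7,v5,v6) [+-+] → (1.655, 0.9199, 1.48)–(1.655, 0.9199, -0.722256)  len=2.2023

Chained into 1 loop(s):
  loop 1: 8 segments, perimeter = 12.5400
Total perimeter = 12.540
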